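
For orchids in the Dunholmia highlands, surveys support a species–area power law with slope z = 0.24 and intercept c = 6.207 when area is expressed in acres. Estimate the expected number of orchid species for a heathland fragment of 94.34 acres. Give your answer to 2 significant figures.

S = 6.207 × 94.34^0.24 = 6.207 × 2.978 ≈ 18.48

18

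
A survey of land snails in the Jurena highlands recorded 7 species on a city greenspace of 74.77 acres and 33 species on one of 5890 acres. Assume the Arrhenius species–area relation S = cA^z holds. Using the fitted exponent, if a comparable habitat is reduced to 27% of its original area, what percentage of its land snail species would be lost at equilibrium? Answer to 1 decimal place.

z = ln(33/7) / ln(5890/74.77) = 1.5506 / 4.3666 = 0.3551
S_new/S_old = (A_new/A_old)^z = 0.27^0.3551 = exp(0.3551 × -1.3093) = 0.6282
Fraction lost = 1 − 0.6282 = 0.3718

37.2%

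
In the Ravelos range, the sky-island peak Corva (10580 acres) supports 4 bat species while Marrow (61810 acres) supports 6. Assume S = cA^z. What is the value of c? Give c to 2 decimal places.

z = ln(S₂/S₁) / ln(A₂/A₁) = ln(6/4) / ln(61810/10580) = 0.4055 / 1.7651 = 0.2297
c = S₁ / A₁^z = 4 / 10580^0.2297 = 4 / 8.404 = 0.476

0.48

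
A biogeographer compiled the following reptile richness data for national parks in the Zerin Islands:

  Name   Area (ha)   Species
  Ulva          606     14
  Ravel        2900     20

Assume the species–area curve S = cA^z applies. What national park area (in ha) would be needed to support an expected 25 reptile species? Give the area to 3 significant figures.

7720 ha

z = ln(20/14) / ln(2900/606) = 0.3567 / 1.5656 = 0.2278
c = 14 / 606^0.2278 = 14 / 4.304 = 3.253
A = (25/3.253)^(1/0.2278) ⇒ ln A = ln(7.686)/0.2278 = 8.9519
A = e^8.9519 ≈ 7723 ha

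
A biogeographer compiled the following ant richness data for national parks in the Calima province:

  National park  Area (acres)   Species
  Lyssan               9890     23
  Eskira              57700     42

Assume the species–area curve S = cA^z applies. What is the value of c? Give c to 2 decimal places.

0.99

z = ln(S₂/S₁) / ln(A₂/A₁) = ln(42/23) / ln(57700/9890) = 0.6022 / 1.7637 = 0.3414
c = S₁ / A₁^z = 23 / 9890^0.3414 = 23 / 23.12 = 0.9947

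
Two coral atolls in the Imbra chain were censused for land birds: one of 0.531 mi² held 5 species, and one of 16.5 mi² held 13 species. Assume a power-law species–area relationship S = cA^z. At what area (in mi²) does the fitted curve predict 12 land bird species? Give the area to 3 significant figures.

z = ln(13/5) / ln(16.5/0.531) = 0.9555 / 3.4364 = 0.2781
c = 5 / 0.531^0.2781 = 5 / 0.8386 = 5.962
A = (12/5.962)^(1/0.2781) ⇒ ln A = ln(2.013)/0.2781 = 2.5155
A = e^2.5155 ≈ 12.37 mi²

12.4 mi²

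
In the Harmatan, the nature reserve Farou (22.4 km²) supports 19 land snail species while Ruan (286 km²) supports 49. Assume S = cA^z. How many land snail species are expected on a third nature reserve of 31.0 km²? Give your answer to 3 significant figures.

21.4

z = ln(49/19) / ln(286/22.4) = 0.9474 / 2.5469 = 0.3720
c = 19 / 22.4^0.3720 = 19 / 3.179 = 5.977
S₃ = 5.977 × 31^0.3720 = 5.977 × 3.587 ≈ 21.44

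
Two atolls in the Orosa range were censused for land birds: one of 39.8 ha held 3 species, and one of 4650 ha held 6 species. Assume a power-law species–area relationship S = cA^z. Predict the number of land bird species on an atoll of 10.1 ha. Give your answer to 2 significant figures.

2.5

z = ln(6/3) / ln(4650/39.8) = 0.6931 / 4.7608 = 0.1456
c = 3 / 39.8^0.1456 = 3 / 1.71 = 1.755
S₃ = 1.755 × 10.1^0.1456 = 1.755 × 1.4 ≈ 2.457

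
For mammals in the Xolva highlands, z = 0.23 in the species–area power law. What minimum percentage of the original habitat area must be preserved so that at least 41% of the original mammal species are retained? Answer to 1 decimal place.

2.1%

Need (A_new/A_old)^0.23 = 0.41, so A_new/A_old = 0.41^(1/0.23) = 0.41^4.348
ln(A_new/A_old) = ln 0.41 / 0.23 = -0.8916 / 0.23 = -3.8765
A_new/A_old = e^-3.8765 ≈ 0.02072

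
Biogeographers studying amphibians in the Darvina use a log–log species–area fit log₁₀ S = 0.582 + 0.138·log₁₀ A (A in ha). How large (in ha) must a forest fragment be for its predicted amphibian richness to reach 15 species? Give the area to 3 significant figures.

15 = 3.819 × A^0.138  ⇒  A^0.138 = 15/3.819 = 3.927
ln A = ln(3.927) / 0.138 = 1.3679 / 0.138 = 9.9126
A = e^9.9126 ≈ 20184 ha

20200 ha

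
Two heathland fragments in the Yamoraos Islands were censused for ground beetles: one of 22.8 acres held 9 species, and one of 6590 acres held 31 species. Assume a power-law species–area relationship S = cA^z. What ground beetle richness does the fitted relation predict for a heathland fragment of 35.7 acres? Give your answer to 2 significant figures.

z = ln(31/9) / ln(6590/22.8) = 1.2368 / 5.6665 = 0.2183
c = 9 / 22.8^0.2183 = 9 / 1.979 = 4.548
S₃ = 4.548 × 35.7^0.2183 = 4.548 × 2.182 ≈ 9.925

9.9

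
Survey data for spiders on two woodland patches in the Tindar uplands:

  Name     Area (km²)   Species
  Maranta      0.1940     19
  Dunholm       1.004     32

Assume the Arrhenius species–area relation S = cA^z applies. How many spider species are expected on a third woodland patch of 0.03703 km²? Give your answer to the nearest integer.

z = ln(32/19) / ln(1.004/0.194) = 0.5213 / 1.6439 = 0.3171
c = 19 / 0.194^0.3171 = 19 / 0.5945 = 31.96
S₃ = 31.96 × 0.03703^0.3171 = 31.96 × 0.3516 ≈ 11.24

11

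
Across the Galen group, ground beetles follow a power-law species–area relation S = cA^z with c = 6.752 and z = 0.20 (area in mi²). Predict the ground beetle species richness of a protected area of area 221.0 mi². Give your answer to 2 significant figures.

S = 6.752 × 221^0.2
ln S = ln 6.752 + 0.2 × ln 221 = 1.9098 + 0.2 × 5.3982 = 2.9895
S = e^2.9895 ≈ 19.88

20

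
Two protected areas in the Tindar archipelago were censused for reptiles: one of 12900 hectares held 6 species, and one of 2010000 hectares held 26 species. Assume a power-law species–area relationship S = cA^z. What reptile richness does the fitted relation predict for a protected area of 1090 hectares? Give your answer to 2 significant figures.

2.9

z = ln(26/6) / ln(2010000/12900) = 1.4663 / 5.0487 = 0.2904
c = 6 / 12900^0.2904 = 6 / 15.63 = 0.3839
S₃ = 0.3839 × 1090^0.2904 = 0.3839 × 7.624 ≈ 2.927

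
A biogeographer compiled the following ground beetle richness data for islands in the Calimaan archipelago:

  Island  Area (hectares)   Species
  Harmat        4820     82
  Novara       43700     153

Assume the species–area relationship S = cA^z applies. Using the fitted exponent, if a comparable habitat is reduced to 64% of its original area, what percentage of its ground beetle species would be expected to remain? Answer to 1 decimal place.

z = ln(153/82) / ln(43700/4820) = 0.6237 / 2.2046 = 0.2829
S_new/S_old = (A_new/A_old)^z = 0.64^0.2829 = exp(0.2829 × -0.4463) = 0.8814

88.1%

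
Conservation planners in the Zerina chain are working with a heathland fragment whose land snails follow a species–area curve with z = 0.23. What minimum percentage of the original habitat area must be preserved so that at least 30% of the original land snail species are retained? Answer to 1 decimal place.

Need (A_new/A_old)^0.23 = 0.3, so A_new/A_old = 0.3^(1/0.23) = 0.3^4.348
ln(A_new/A_old) = ln 0.3 / 0.23 = -1.2040 / 0.23 = -5.2347
A_new/A_old = e^-5.2347 ≈ 0.005329

0.5%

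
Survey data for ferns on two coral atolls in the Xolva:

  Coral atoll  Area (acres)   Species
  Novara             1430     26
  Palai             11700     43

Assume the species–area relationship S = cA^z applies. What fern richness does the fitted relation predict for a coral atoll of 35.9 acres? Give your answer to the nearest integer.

z = ln(43/26) / ln(11700/1430) = 0.5031 / 2.1019 = 0.2394
c = 26 / 1430^0.2394 = 26 / 5.692 = 4.568
S₃ = 4.568 × 35.9^0.2394 = 4.568 × 2.356 ≈ 10.76

11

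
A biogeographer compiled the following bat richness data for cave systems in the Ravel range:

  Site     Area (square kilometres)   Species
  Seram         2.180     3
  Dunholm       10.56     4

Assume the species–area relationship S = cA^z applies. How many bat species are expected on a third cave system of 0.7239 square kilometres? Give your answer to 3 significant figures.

2.45

z = ln(4/3) / ln(10.56/2.18) = 0.2877 / 1.5777 = 0.1823
c = 3 / 2.18^0.1823 = 3 / 1.153 = 2.603
S₃ = 2.603 × 0.7239^0.1823 = 2.603 × 0.9428 ≈ 2.454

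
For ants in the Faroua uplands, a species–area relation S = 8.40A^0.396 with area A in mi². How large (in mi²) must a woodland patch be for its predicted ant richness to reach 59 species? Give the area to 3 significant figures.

59 = 8.4 × A^0.396  ⇒  A^0.396 = 59/8.4 = 7.024
ln A = ln(7.024) / 0.396 = 1.9493 / 0.396 = 4.9225
A = e^4.9225 ≈ 137.3 mi²

137 mi²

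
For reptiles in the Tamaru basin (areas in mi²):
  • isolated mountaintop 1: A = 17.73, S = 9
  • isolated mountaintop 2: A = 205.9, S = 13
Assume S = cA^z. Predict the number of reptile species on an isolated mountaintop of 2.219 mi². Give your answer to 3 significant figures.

z = ln(13/9) / ln(205.9/17.73) = 0.3677 / 2.4521 = 0.1500
c = 9 / 17.73^0.1500 = 9 / 1.539 = 5.848
S₃ = 5.848 × 2.219^0.1500 = 5.848 × 1.127 ≈ 6.59

6.59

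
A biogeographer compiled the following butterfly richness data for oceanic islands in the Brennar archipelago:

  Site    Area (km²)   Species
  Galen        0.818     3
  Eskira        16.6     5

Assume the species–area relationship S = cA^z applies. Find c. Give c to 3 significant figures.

3.10

z = ln(S₂/S₁) / ln(A₂/A₁) = ln(5/3) / ln(16.6/0.818) = 0.5108 / 3.0103 = 0.1697
c = S₁ / A₁^z = 3 / 0.818^0.1697 = 3 / 0.9665 = 3.104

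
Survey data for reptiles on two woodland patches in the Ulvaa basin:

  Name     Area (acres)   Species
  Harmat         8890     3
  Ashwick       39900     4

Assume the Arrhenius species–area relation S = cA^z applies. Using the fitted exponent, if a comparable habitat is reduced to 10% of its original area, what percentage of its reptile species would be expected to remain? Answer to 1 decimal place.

64.3%

z = ln(4/3) / ln(39900/8890) = 0.2877 / 1.5014 = 0.1916
S_new/S_old = (A_new/A_old)^z = 0.1^0.1916 = exp(0.1916 × -2.3026) = 0.6433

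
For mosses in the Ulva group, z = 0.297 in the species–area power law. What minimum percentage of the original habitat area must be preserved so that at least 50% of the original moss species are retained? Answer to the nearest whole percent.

10%

Need (A_new/A_old)^0.297 = 0.5, so A_new/A_old = 0.5^(1/0.297) = 0.5^3.367
ln(A_new/A_old) = ln 0.5 / 0.297 = -0.6931 / 0.297 = -2.3338
A_new/A_old = e^-2.3338 ≈ 0.09692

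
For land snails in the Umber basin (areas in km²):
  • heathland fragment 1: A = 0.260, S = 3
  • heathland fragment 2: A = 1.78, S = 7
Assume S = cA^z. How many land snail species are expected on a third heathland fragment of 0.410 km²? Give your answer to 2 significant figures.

z = ln(7/3) / ln(1.78/0.26) = 0.8473 / 1.9237 = 0.4405
c = 3 / 0.26^0.4405 = 3 / 0.5525 = 5.43
S₃ = 5.43 × 0.41^0.4405 = 5.43 × 0.6752 ≈ 3.666

3.7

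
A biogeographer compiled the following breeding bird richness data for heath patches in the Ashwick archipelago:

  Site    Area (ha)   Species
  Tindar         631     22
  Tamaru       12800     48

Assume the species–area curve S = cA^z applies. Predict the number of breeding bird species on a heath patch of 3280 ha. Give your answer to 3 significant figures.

33.7

z = ln(48/22) / ln(12800/631) = 0.7802 / 3.0099 = 0.2592
c = 22 / 631^0.2592 = 22 / 5.318 = 4.137
S₃ = 4.137 × 3280^0.2592 = 4.137 × 8.153 ≈ 33.73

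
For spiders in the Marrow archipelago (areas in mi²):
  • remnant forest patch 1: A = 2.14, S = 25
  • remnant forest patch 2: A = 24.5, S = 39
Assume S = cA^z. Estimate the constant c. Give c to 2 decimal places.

21.76

z = ln(S₂/S₁) / ln(A₂/A₁) = ln(39/25) / ln(24.5/2.14) = 0.4447 / 2.4379 = 0.1824
c = S₁ / A₁^z = 25 / 2.14^0.1824 = 25 / 1.149 = 21.76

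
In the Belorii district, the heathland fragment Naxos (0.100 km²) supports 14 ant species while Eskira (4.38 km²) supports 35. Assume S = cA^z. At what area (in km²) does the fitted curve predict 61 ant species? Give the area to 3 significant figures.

43.3 km²

z = ln(35/14) / ln(4.38/0.1) = 0.9163 / 3.7796 = 0.2424
c = 14 / 0.1^0.2424 = 14 / 0.5722 = 24.47
A = (61/24.47)^(1/0.2424) ⇒ ln A = ln(2.493)/0.2424 = 3.7686
A = e^3.7686 ≈ 43.32 km²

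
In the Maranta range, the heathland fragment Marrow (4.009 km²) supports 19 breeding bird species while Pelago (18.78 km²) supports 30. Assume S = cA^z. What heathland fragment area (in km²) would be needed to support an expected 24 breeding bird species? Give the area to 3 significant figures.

z = ln(30/19) / ln(18.78/4.009) = 0.4568 / 1.5443 = 0.2958
c = 19 / 4.009^0.2958 = 19 / 1.508 = 12.6
A = (24/12.6)^(1/0.2958) ⇒ ln A = ln(1.905)/0.2958 = 2.1784
A = e^2.1784 ≈ 8.832 km²

8.83 km²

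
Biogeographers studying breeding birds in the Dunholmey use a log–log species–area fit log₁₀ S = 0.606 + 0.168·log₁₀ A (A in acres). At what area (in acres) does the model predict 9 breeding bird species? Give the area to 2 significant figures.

120 acres

9 = 4.036 × A^0.168  ⇒  A^0.168 = 9/4.036 = 2.23
ln A = ln(2.23) / 0.168 = 0.8019 / 0.168 = 4.7730
A = e^4.7730 ≈ 118.3 acres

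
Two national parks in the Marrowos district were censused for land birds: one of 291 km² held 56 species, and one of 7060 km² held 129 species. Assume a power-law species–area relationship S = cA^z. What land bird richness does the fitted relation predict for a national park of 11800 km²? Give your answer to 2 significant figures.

z = ln(129/56) / ln(7060/291) = 0.8345 / 3.1889 = 0.2617
c = 56 / 291^0.2617 = 56 / 4.413 = 12.69
S₃ = 12.69 × 11800^0.2617 = 12.69 × 11.63 ≈ 147.6

150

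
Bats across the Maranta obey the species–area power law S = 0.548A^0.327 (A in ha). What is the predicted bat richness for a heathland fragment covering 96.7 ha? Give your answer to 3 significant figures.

2.44

S = 0.548 × 96.7^0.327
ln S = ln 0.548 + 0.327 × ln 96.7 = -0.6015 + 0.327 × 4.5716 = 0.8934
S = e^0.8934 ≈ 2.444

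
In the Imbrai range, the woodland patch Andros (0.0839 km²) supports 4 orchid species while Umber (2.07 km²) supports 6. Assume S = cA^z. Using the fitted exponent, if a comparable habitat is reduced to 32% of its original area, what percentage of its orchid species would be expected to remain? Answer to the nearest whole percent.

87%

z = ln(6/4) / ln(2.07/0.0839) = 0.4055 / 3.2057 = 0.1265
S_new/S_old = (A_new/A_old)^z = 0.32^0.1265 = exp(0.1265 × -1.1394) = 0.8658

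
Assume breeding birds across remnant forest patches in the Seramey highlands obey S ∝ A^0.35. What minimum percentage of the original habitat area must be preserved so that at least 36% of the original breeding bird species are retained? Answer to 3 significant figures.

Need (A_new/A_old)^0.35 = 0.36, so A_new/A_old = 0.36^(1/0.35) = 0.36^2.857
ln(A_new/A_old) = ln 0.36 / 0.35 = -1.0217 / 0.35 = -2.9190
A_new/A_old = e^-2.9190 ≈ 0.05399

5.40%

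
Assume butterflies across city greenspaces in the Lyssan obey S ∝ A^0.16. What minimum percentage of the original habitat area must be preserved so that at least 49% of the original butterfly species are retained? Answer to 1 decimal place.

1.2%

Need (A_new/A_old)^0.16 = 0.49, so A_new/A_old = 0.49^(1/0.16) = 0.49^6.25
ln(A_new/A_old) = ln 0.49 / 0.16 = -0.7133 / 0.16 = -4.4584
A_new/A_old = e^-4.4584 ≈ 0.01158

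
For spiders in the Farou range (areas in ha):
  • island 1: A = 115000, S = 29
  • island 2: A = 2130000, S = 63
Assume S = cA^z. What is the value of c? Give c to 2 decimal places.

z = ln(S₂/S₁) / ln(A₂/A₁) = ln(63/29) / ln(2130000/115000) = 0.7758 / 2.9189 = 0.2658
c = S₁ / A₁^z = 29 / 115000^0.2658 = 29 / 22.14 = 1.31

1.31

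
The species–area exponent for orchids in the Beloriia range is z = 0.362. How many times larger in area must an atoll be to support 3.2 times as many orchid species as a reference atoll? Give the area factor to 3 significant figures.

(A₂/A₁)^0.362 = 3.2, so A₂/A₁ = 3.2^(1/0.362) = 3.2^2.762
ln(A₂/A₁) = ln 3.2 / 0.362 = 1.1632 / 0.362 = 3.2131
A₂/A₁ = e^3.2131 ≈ 24.86

24.9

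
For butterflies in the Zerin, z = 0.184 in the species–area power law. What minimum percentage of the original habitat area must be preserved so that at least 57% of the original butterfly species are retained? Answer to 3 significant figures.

4.71%

Need (A_new/A_old)^0.184 = 0.57, so A_new/A_old = 0.57^(1/0.184) = 0.57^5.435
ln(A_new/A_old) = ln 0.57 / 0.184 = -0.5621 / 0.184 = -3.0550
A_new/A_old = e^-3.0550 ≈ 0.04712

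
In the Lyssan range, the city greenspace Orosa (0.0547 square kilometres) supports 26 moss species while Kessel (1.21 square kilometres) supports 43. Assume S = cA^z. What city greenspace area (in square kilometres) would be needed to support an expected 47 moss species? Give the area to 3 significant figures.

2.09 square kilometres

z = ln(43/26) / ln(1.21/0.0547) = 0.5031 / 3.0965 = 0.1625
c = 26 / 0.0547^0.1625 = 26 / 0.6237 = 41.69
A = (47/41.69)^(1/0.1625) ⇒ ln A = ln(1.127)/0.1625 = 0.7381
A = e^0.7381 ≈ 2.092 square kilometres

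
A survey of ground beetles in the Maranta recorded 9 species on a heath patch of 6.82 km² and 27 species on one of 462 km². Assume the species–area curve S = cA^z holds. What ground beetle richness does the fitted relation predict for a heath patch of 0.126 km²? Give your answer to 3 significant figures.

3.18

z = ln(27/9) / ln(462/6.82) = 1.0986 / 4.2157 = 0.2606
c = 9 / 6.82^0.2606 = 9 / 1.649 = 5.457
S₃ = 5.457 × 0.126^0.2606 = 5.457 × 0.5828 ≈ 3.181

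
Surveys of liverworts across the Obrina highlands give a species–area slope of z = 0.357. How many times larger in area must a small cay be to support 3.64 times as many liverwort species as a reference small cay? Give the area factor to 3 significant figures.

(A₂/A₁)^0.357 = 3.64, so A₂/A₁ = 3.64^(1/0.357) = 3.64^2.801
ln(A₂/A₁) = ln 3.64 / 0.357 = 1.2920 / 0.357 = 3.6190
A₂/A₁ = e^3.6190 ≈ 37.3

37.3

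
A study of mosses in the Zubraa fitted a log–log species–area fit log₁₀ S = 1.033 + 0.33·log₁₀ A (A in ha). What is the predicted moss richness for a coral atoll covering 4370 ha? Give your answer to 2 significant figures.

S = 10.79 × 4370^0.33 = 10.79 × 15.9 ≈ 171.5

170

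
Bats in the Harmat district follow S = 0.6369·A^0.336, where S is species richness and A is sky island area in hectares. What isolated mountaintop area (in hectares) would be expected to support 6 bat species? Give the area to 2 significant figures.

6 = 0.6369 × A^0.336  ⇒  A^0.336 = 6/0.6369 = 9.421
ln A = ln(9.421) / 0.336 = 2.2429 / 0.336 = 6.6753
A = e^6.6753 ≈ 792.6 hectares

790 hectares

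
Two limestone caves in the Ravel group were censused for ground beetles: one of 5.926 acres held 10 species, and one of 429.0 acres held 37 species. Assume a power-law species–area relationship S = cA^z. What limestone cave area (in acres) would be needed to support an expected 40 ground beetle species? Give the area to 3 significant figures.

z = ln(37/10) / ln(429/5.926) = 1.3083 / 4.2821 = 0.3055
c = 10 / 5.926^0.3055 = 10 / 1.722 = 5.806
A = (40/5.806)^(1/0.3055) ⇒ ln A = ln(6.889)/0.3055 = 6.3166
A = e^6.3166 ≈ 553.7 acres

554 acres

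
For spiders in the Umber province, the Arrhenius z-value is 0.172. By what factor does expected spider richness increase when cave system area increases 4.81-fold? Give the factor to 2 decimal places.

S₂/S₁ = (A₂/A₁)^z = 4.81^0.172
ln(S₂/S₁) = 0.172 × ln 4.81 = 0.172 × 1.5707 = 0.2702
S₂/S₁ = e^0.2702 ≈ 1.31

1.31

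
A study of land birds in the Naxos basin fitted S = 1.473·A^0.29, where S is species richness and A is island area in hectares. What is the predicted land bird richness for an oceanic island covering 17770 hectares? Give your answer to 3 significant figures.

25.2

S = 1.473 × 17770^0.29
ln S = ln 1.473 + 0.29 × ln 17770 = 0.3873 + 0.29 × 9.7853 = 3.2250
S = e^3.2250 ≈ 25.15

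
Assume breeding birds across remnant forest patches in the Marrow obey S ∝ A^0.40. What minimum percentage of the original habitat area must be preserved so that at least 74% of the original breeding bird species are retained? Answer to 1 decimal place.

Need (A_new/A_old)^0.4 = 0.74, so A_new/A_old = 0.74^(1/0.4) = 0.74^2.5
ln(A_new/A_old) = ln 0.74 / 0.4 = -0.3011 / 0.4 = -0.7528
A_new/A_old = e^-0.7528 ≈ 0.4711

47.1%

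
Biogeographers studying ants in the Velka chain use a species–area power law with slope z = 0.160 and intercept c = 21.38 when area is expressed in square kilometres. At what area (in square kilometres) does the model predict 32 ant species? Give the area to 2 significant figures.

12 square kilometres

32 = 21.38 × A^0.16  ⇒  A^0.16 = 32/21.38 = 1.497
ln A = ln(1.497) / 0.16 = 0.4033 / 0.16 = 2.5205
A = e^2.5205 ≈ 12.43 square kilometres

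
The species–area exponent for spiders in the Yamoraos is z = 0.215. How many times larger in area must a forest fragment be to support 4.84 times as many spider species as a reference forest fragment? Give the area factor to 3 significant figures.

(A₂/A₁)^0.215 = 4.84, so A₂/A₁ = 4.84^(1/0.215) = 4.84^4.651
ln(A₂/A₁) = ln 4.84 / 0.215 = 1.5769 / 0.215 = 7.3345
A₂/A₁ = e^7.3345 ≈ 1532

1530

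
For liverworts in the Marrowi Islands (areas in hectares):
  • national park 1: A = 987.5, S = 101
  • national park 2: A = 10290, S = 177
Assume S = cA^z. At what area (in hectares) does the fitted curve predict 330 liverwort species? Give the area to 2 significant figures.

z = ln(177/101) / ln(10290/987.5) = 0.5610 / 2.3438 = 0.2394
c = 101 / 987.5^0.2394 = 101 / 5.21 = 19.39
A = (330/19.39)^(1/0.2394) ⇒ ln A = ln(17.02)/0.2394 = 11.8413
A = e^11.8413 ≈ 138875 hectares

140000 hectares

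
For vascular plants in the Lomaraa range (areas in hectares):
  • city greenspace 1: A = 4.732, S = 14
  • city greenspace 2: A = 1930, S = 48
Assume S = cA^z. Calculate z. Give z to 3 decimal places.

0.205

Taking logs: ln S = ln c + z ln A, so z = (ln S₂ − ln S₁)/(ln A₂ − ln A₁).
z = ln(48/14) / ln(1930/4.732) = ln(3.429) / ln(407.9) = 1.2321 / 6.0109 = 0.2050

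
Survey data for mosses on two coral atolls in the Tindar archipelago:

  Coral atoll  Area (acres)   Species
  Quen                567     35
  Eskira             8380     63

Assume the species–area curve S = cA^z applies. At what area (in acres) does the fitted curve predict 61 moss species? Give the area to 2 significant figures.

z = ln(63/35) / ln(8380/567) = 0.5878 / 2.6932 = 0.2182
c = 35 / 567^0.2182 = 35 / 3.99 = 8.772
A = (61/8.772)^(1/0.2182) ⇒ ln A = ln(6.954)/0.2182 = 8.8858
A = e^8.8858 ≈ 7228 acres

7200 acres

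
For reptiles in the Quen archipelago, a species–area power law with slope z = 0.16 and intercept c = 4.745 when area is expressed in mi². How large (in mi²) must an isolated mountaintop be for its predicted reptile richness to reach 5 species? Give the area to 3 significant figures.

5 = 4.745 × A^0.16  ⇒  A^0.16 = 5/4.745 = 1.054
ln A = ln(1.054) / 0.16 = 0.0523 / 0.16 = 0.3272
A = e^0.3272 ≈ 1.387 mi²

1.39 mi²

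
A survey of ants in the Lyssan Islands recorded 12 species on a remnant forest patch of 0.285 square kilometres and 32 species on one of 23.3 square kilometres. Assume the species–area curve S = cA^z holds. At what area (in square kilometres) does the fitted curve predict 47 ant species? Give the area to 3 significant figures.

z = ln(32/12) / ln(23.3/0.285) = 0.9808 / 4.4037 = 0.2227
c = 12 / 0.285^0.2227 = 12 / 0.7561 = 15.87
A = (47/15.87)^(1/0.2227) ⇒ ln A = ln(2.961)/0.2227 = 4.8744
A = e^4.8744 ≈ 130.9 square kilometres

131 square kilometres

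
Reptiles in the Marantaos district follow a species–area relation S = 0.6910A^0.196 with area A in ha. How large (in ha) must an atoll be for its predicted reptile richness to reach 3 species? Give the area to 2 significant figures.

3 = 0.691 × A^0.196  ⇒  A^0.196 = 3/0.691 = 4.342
ln A = ln(4.342) / 0.196 = 1.4682 / 0.196 = 7.4910
A = e^7.4910 ≈ 1792 ha

1800 ha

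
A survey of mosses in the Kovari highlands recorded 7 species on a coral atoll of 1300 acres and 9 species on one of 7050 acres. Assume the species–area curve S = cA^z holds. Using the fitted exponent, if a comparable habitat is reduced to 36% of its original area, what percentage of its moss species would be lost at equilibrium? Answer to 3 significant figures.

z = ln(9/7) / ln(7050/1300) = 0.2513 / 1.6907 = 0.1486
S_new/S_old = (A_new/A_old)^z = 0.36^0.1486 = exp(0.1486 × -1.0217) = 0.8591
Fraction lost = 1 − 0.8591 = 0.1409

14.1%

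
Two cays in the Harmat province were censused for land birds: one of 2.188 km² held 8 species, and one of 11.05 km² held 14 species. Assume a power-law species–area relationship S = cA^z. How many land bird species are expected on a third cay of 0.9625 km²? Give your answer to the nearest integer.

6

z = ln(14/8) / ln(11.05/2.188) = 0.5596 / 1.6194 = 0.3456
c = 8 / 2.188^0.3456 = 8 / 1.311 = 6.104
S₃ = 6.104 × 0.9625^0.3456 = 6.104 × 0.9869 ≈ 6.023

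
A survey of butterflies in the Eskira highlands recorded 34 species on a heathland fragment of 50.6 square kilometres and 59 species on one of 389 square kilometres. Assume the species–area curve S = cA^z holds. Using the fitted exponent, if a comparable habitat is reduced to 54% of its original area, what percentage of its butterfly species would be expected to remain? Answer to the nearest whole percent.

z = ln(59/34) / ln(389/50.6) = 0.5512 / 2.0396 = 0.2702
S_new/S_old = (A_new/A_old)^z = 0.54^0.2702 = exp(0.2702 × -0.6162) = 0.8466

85%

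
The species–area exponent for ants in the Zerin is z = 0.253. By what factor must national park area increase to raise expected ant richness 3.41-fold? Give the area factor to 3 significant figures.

(A₂/A₁)^0.253 = 3.41, so A₂/A₁ = 3.41^(1/0.253) = 3.41^3.953
ln(A₂/A₁) = ln 3.41 / 0.253 = 1.2267 / 0.253 = 4.8487
A₂/A₁ = e^4.8487 ≈ 127.6

128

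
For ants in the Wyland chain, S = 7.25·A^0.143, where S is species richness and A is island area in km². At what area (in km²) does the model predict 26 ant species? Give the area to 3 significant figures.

7560 km²

26 = 7.25 × A^0.143  ⇒  A^0.143 = 26/7.25 = 3.586
ln A = ln(3.586) / 0.143 = 1.2771 / 0.143 = 8.9307
A = e^8.9307 ≈ 7561 km²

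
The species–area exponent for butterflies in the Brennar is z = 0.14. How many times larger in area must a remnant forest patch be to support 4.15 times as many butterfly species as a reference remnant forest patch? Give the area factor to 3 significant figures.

26000

(A₂/A₁)^0.14 = 4.15, so A₂/A₁ = 4.15^(1/0.14) = 4.15^7.143
ln(A₂/A₁) = ln 4.15 / 0.14 = 1.4231 / 0.14 = 10.1651
A₂/A₁ = e^10.1651 ≈ 25979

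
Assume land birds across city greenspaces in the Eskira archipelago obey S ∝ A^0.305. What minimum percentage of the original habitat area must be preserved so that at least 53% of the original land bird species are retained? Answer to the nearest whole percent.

12%

Need (A_new/A_old)^0.305 = 0.53, so A_new/A_old = 0.53^(1/0.305) = 0.53^3.279
ln(A_new/A_old) = ln 0.53 / 0.305 = -0.6349 / 0.305 = -2.0816
A_new/A_old = e^-2.0816 ≈ 0.1247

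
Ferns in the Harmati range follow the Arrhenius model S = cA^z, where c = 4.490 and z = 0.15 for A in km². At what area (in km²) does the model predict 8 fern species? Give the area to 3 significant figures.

47.0 km²

8 = 4.49 × A^0.15  ⇒  A^0.15 = 8/4.49 = 1.782
ln A = ln(1.782) / 0.15 = 0.5776 / 0.15 = 3.8506
A = e^3.8506 ≈ 47.02 km²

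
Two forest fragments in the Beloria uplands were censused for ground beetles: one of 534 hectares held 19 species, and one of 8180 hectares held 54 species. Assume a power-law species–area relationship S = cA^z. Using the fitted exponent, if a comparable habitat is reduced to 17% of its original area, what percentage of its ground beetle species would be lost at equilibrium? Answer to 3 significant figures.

z = ln(54/19) / ln(8180/534) = 1.0445 / 2.7291 = 0.3828
S_new/S_old = (A_new/A_old)^z = 0.17^0.3828 = exp(0.3828 × -1.7720) = 0.5075
Fraction lost = 1 − 0.5075 = 0.4925

49.2%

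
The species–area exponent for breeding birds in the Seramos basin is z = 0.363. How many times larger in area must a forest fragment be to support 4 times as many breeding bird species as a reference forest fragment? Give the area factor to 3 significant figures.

(A₂/A₁)^0.363 = 4, so A₂/A₁ = 4^(1/0.363) = 4^2.755
ln(A₂/A₁) = ln 4 / 0.363 = 1.3863 / 0.363 = 3.8190
A₂/A₁ = e^3.8190 ≈ 45.56

45.6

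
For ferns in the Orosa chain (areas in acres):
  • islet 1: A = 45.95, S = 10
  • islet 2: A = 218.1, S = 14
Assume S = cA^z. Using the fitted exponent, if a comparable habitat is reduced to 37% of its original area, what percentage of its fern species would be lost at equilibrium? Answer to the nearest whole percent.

19%

z = ln(14/10) / ln(218.1/45.95) = 0.3365 / 1.5574 = 0.2160
S_new/S_old = (A_new/A_old)^z = 0.37^0.2160 = exp(0.2160 × -0.9943) = 0.8067
Fraction lost = 1 − 0.8067 = 0.1933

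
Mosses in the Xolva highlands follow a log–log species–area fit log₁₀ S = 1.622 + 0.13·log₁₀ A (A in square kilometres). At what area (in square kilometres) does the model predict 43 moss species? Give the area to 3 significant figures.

43 = 41.88 × A^0.13  ⇒  A^0.13 = 43/41.88 = 1.027
ln A = ln(1.027) / 0.13 = 0.0264 / 0.13 = 0.2031
A = e^0.2031 ≈ 1.225 square kilometres

1.23 square kilometres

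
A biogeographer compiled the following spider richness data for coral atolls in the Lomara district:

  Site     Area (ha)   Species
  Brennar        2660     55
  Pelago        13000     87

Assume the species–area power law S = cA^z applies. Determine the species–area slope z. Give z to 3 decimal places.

0.289

Taking logs: ln S = ln c + z ln A, so z = (ln S₂ − ln S₁)/(ln A₂ − ln A₁).
z = ln(87/55) / ln(13000/2660) = ln(1.582) / ln(4.887) = 0.4586 / 1.5866 = 0.2890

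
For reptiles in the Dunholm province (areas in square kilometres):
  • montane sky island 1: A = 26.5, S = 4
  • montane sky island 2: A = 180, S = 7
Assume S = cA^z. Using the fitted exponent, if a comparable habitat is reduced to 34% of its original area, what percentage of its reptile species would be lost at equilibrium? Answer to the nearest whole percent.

27%

z = ln(7/4) / ln(180/26.5) = 0.5596 / 1.9158 = 0.2921
S_new/S_old = (A_new/A_old)^z = 0.34^0.2921 = exp(0.2921 × -1.0788) = 0.7297
Fraction lost = 1 − 0.7297 = 0.2703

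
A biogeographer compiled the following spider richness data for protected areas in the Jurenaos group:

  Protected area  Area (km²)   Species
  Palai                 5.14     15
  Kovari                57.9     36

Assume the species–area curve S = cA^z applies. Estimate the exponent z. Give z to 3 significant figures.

0.362

Taking logs: ln S = ln c + z ln A, so z = (ln S₂ − ln S₁)/(ln A₂ − ln A₁).
z = ln(36/15) / ln(57.9/5.14) = ln(2.4) / ln(11.26) = 0.8755 / 2.4217 = 0.3615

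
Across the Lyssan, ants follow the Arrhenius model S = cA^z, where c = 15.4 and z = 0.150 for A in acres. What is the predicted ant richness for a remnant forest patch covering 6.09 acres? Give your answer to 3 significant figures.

20.2

S = 15.4 × 6.09^0.15
ln S = ln 15.4 + 0.15 × ln 6.09 = 2.7344 + 0.15 × 1.8066 = 3.0054
S = e^3.0054 ≈ 20.19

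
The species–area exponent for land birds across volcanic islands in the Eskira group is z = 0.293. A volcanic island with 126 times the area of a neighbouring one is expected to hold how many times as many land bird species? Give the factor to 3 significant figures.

4.12

S₂/S₁ = (A₂/A₁)^z = 126^0.293
ln(S₂/S₁) = 0.293 × ln 126 = 0.293 × 4.8363 = 1.4170
S₂/S₁ = e^1.4170 ≈ 4.125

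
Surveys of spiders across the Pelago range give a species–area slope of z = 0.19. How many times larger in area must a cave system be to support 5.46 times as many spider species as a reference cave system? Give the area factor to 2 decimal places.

7585.10

(A₂/A₁)^0.19 = 5.46, so A₂/A₁ = 5.46^(1/0.19) = 5.46^5.263
ln(A₂/A₁) = ln 5.46 / 0.19 = 1.6974 / 0.19 = 8.9339
A₂/A₁ = e^8.9339 ≈ 7585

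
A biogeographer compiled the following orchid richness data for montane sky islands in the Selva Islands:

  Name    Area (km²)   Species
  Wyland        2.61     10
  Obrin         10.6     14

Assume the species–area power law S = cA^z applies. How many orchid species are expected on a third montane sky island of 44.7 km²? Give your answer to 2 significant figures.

z = ln(14/10) / ln(10.6/2.61) = 0.3365 / 1.4015 = 0.2401
c = 10 / 2.61^0.2401 = 10 / 1.259 = 7.943
S₃ = 7.943 × 44.7^0.2401 = 7.943 × 2.49 ≈ 19.78

20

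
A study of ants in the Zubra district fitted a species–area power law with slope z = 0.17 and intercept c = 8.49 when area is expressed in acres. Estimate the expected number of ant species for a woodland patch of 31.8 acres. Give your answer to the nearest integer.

S = 8.49 × 31.8^0.17
ln S = ln 8.49 + 0.17 × ln 31.8 = 2.1389 + 0.17 × 3.4595 = 2.7270
S = e^2.7270 ≈ 15.29

15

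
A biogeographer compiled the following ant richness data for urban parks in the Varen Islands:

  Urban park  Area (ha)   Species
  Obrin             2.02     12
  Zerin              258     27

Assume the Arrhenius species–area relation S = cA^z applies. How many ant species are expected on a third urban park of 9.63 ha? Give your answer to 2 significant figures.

z = ln(27/12) / ln(258/2.02) = 0.8109 / 4.8499 = 0.1672
c = 12 / 2.02^0.1672 = 12 / 1.125 = 10.67
S₃ = 10.67 × 9.63^0.1672 = 10.67 × 1.46 ≈ 15.58

16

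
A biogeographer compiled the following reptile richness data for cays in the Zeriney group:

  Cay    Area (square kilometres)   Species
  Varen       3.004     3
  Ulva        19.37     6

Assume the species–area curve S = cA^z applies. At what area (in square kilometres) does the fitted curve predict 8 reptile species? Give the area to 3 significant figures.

z = ln(6/3) / ln(19.37/3.004) = 0.6931 / 1.8638 = 0.3719
c = 3 / 3.004^0.3719 = 3 / 1.505 = 1.993
A = (8/1.993)^(1/0.3719) ⇒ ln A = ln(4.014)/0.3719 = 3.7373
A = e^3.7373 ≈ 41.98 square kilometres

42.0 square kilometres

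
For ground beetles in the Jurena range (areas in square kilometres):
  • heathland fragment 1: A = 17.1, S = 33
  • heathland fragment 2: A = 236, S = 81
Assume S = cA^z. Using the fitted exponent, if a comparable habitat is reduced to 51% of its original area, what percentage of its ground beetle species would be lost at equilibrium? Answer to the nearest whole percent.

21%

z = ln(81/33) / ln(236/17.1) = 0.8979 / 2.6248 = 0.3421
S_new/S_old = (A_new/A_old)^z = 0.51^0.3421 = exp(0.3421 × -0.6733) = 0.7943
Fraction lost = 1 − 0.7943 = 0.2057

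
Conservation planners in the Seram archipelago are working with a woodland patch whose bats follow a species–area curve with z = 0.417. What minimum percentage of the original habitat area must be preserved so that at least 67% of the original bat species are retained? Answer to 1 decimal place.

38.3%

Need (A_new/A_old)^0.417 = 0.67, so A_new/A_old = 0.67^(1/0.417) = 0.67^2.398
ln(A_new/A_old) = ln 0.67 / 0.417 = -0.4005 / 0.417 = -0.9604
A_new/A_old = e^-0.9604 ≈ 0.3827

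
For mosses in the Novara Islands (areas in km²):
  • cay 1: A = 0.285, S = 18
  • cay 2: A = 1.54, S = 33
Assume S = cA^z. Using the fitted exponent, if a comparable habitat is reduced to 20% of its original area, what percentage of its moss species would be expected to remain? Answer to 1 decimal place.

56.1%

z = ln(33/18) / ln(1.54/0.285) = 0.6061 / 1.6870 = 0.3593
S_new/S_old = (A_new/A_old)^z = 0.2^0.3593 = exp(0.3593 × -1.6094) = 0.5609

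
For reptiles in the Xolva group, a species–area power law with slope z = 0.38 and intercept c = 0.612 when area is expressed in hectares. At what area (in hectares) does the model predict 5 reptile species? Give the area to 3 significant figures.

5 = 0.612 × A^0.38  ⇒  A^0.38 = 5/0.612 = 8.17
ln A = ln(8.17) / 0.38 = 2.1005 / 0.38 = 5.5275
A = e^5.5275 ≈ 251.5 hectares

252 hectares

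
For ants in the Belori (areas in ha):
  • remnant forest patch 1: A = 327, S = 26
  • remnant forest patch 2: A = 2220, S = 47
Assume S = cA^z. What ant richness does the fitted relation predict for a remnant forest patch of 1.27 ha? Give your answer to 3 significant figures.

z = ln(47/26) / ln(2220/327) = 0.5921 / 1.9153 = 0.3091
c = 26 / 327^0.3091 = 26 / 5.988 = 4.342
S₃ = 4.342 × 1.27^0.3091 = 4.342 × 1.077 ≈ 4.675

4.67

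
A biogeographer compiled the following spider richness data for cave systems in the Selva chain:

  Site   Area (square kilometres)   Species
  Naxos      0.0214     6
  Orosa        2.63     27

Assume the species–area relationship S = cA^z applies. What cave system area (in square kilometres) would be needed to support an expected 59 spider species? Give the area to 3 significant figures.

z = ln(27/6) / ln(2.63/0.0214) = 1.5041 / 4.8113 = 0.3126
c = 6 / 0.0214^0.3126 = 6 / 0.3007 = 19.96
A = (59/19.96)^(1/0.3126) ⇒ ln A = ln(2.956)/0.3126 = 3.4675
A = e^3.4675 ≈ 32.06 square kilometres

32.1 square kilometres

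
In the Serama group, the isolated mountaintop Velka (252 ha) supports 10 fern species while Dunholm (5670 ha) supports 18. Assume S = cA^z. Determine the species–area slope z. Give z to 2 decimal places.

0.19

Taking logs: ln S = ln c + z ln A, so z = (ln S₂ − ln S₁)/(ln A₂ − ln A₁).
z = ln(18/10) / ln(5670/252) = ln(1.8) / ln(22.5) = 0.5878 / 3.1135 = 0.1888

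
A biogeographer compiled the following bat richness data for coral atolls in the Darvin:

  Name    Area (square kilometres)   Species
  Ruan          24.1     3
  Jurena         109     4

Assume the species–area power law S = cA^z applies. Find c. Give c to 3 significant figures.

z = ln(S₂/S₁) / ln(A₂/A₁) = ln(4/3) / ln(109/24.1) = 0.2877 / 1.5091 = 0.1906
c = S₁ / A₁^z = 3 / 24.1^0.1906 = 3 / 1.834 = 1.636

1.64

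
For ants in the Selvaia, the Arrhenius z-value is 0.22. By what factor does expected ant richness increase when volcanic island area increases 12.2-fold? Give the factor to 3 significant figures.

1.73

S₂/S₁ = (A₂/A₁)^z = 12.2^0.22
ln(S₂/S₁) = 0.22 × ln 12.2 = 0.22 × 2.5014 = 0.5503
S₂/S₁ = e^0.5503 ≈ 1.734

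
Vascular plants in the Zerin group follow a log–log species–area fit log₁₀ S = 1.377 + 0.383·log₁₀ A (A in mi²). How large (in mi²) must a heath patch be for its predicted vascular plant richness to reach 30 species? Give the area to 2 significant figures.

1.8 mi²

30 = 23.82 × A^0.383  ⇒  A^0.383 = 30/23.82 = 1.259
ln A = ln(1.259) / 0.383 = 0.2305 / 0.383 = 0.6019
A = e^0.6019 ≈ 1.826 mi²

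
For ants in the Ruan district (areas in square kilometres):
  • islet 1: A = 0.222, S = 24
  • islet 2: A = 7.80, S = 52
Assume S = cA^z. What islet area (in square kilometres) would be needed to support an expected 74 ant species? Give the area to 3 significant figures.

39.6 square kilometres

z = ln(52/24) / ln(7.8/0.222) = 0.7732 / 3.5592 = 0.2172
c = 24 / 0.222^0.2172 = 24 / 0.7211 = 33.28
A = (74/33.28)^(1/0.2172) ⇒ ln A = ln(2.223)/0.2172 = 3.6783
A = e^3.6783 ≈ 39.58 square kilometres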